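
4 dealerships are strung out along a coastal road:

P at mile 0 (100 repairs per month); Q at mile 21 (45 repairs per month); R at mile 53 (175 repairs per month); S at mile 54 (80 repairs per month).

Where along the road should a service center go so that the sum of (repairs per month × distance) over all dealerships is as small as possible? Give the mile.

x = 53

For a sum of weighted absolute distances on a line, the optimum is the weighted median (not the mean). Total weight W = 400; half-weight = 200.
Sort by position and accumulate weight:
  mile 0 (P, w=100) → cum 100
  mile 21 (Q, w=45) → cum 145
  mile 53 (R, w=175) → cum 320  ≥ 200 → median here
  mile 54 (S, w=80) → cum 400
Optimal location: mile 53.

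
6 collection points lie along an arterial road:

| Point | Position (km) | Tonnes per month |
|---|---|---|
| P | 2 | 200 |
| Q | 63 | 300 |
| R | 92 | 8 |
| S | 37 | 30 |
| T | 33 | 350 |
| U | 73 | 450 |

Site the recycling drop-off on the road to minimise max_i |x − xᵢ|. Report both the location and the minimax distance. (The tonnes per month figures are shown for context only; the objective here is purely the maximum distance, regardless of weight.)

The 1-center on a line is the midpoint of the two extreme points: leftmost at 2, rightmost at 92.
Optimal location = (2 + 92)/2 = 47; maximum distance = (92 − 2)/2 = 45.

location 47, max distance 45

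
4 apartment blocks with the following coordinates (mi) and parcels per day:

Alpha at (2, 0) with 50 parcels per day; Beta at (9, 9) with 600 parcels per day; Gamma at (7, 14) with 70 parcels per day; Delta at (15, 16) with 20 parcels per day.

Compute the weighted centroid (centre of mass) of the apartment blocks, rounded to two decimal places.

The minimiser of Σwᵢ‖p−pᵢ‖² is the weighted centroid p* = (Σwᵢpᵢ)/(Σwᵢ).
Σwᵢ = 740.
Σwᵢxᵢ = 50·2 + 600·9 + 70·7 + 20·15 = 6290.
Σwᵢyᵢ = 50·0 + 600·9 + 70·14 + 20·16 = 6700.
x* = 6290/740 = 8.50, y* = 6700/740 = 9.05.

(8.50, 9.05)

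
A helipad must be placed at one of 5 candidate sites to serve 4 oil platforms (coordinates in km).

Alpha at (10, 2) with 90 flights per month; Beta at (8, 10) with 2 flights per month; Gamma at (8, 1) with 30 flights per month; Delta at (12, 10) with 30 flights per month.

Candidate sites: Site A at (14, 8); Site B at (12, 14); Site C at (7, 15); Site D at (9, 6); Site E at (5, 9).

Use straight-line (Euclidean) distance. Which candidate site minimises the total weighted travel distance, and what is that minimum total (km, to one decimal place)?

Total weighted distance at each candidate:
  Site A (14, 8): total = 1023.1
  Site B (12, 14): total = 1634.3
  Site C (7, 15): total = 1844.1
  Site D (9, 6): total = 682.3
  Site E (5, 9): total = 1249.0
Minimum is at Site D with total 682.3 km.

Site D, total 682.3 km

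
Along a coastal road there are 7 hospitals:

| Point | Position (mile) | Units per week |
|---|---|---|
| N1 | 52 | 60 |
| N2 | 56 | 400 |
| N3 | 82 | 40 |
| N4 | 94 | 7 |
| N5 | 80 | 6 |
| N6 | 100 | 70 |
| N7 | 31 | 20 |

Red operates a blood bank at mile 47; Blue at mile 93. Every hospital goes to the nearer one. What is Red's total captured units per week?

480

The indifferent point is the midpoint (47+93)/2 = 70; hospitals left of it (closer to Red at 47) go to Red, those right go to Blue.
  N7 at 31 (w=20) → Red
  N1 at 52 (w=60) → Red
  N2 at 56 (w=400) → Red
  N5 at 80 (w=6) → Blue
  N3 at 82 (w=40) → Blue
  N4 at 94 (w=7) → Blue
  N6 at 100 (w=70) → Blue
Red captures 480; Blue captures 123.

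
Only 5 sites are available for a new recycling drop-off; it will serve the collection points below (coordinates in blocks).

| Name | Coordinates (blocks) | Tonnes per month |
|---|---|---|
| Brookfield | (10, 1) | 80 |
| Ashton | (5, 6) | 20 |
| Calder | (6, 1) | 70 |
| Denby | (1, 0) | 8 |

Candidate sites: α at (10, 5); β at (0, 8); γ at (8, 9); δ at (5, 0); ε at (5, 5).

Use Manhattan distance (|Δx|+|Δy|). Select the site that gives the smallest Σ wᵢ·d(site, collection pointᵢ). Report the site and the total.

δ, total 772 blocks

Total weighted distance at each candidate:
  α (10, 5): total = 1112
  β (0, 8): total = 2482
  γ (8, 9): total = 1748
  δ (5, 0): total = 772
  ε (5, 5): total = 1162
Minimum is at δ with total 772 blocks.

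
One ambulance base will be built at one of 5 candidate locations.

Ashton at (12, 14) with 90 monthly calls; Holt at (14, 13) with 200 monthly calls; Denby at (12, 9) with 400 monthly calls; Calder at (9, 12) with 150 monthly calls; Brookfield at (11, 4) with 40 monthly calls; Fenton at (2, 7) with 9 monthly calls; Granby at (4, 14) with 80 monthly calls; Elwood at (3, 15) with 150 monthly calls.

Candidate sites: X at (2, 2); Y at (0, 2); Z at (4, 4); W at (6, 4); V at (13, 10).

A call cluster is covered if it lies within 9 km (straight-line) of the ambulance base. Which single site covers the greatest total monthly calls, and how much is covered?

Coverage radius r = 9 km; a point is covered iff (Δx)²+(Δy)² ≤ 9² = 81.
  X (2, 2): covers {Fenton} → 9
  Y (0, 2): covers {Fenton} → 9
  Z (4, 4): covers {Brookfield, Fenton} → 49
  W (6, 4): covers {Denby, Calder, Brookfield, Fenton} → 599
  V (13, 10): covers {Ashton, Holt, Denby, Calder, Brookfield} → 880
Maximum coverage at V: 880 monthly calls.

V, covering 880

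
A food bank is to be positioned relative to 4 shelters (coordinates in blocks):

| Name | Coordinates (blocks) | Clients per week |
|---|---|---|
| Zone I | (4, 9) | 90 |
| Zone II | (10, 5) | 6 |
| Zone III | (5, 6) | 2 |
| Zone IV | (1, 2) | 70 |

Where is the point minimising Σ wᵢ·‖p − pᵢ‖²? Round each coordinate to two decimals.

(2.98, 5.90)

The minimiser of Σwᵢ‖p−pᵢ‖² is the weighted centroid p* = (Σwᵢpᵢ)/(Σwᵢ).
Σwᵢ = 168.
Σwᵢxᵢ = 90·4 + 6·10 + 2·5 + 70·1 = 500.
Σwᵢyᵢ = 90·9 + 6·5 + 2·6 + 70·2 = 992.
x* = 500/168 = 2.98, y* = 992/168 = 5.90.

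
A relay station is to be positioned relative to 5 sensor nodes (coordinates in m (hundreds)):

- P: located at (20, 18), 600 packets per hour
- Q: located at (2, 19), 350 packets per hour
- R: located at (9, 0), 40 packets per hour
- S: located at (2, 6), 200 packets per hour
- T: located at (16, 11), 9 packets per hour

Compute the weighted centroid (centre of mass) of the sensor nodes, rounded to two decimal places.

(11.35, 15.64)

The minimiser of Σwᵢ‖p−pᵢ‖² is the weighted centroid p* = (Σwᵢpᵢ)/(Σwᵢ).
Σwᵢ = 1199.
Σwᵢxᵢ = 600·20 + 350·2 + 40·9 + 200·2 + 9·16 = 13604.
Σwᵢyᵢ = 600·18 + 350·19 + 40·0 + 200·6 + 9·11 = 18749.
x* = 13604/1199 = 11.35, y* = 18749/1199 = 15.64.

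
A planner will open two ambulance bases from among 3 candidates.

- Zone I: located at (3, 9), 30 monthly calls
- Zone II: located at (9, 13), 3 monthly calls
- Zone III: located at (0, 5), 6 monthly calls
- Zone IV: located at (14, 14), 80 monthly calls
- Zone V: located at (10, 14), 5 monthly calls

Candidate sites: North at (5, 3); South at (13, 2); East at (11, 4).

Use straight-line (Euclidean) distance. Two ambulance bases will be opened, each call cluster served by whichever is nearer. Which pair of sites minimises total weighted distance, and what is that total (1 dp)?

Evaluate every pair (each demand assigned to the nearer of the two):
  {North, East}: total = 1135.2
  {South, East}: total = 1262.4
  {North, South}: total = 1278.1
Best pair: {North, East} with total 1135.2.

{North, East}, total 1135.2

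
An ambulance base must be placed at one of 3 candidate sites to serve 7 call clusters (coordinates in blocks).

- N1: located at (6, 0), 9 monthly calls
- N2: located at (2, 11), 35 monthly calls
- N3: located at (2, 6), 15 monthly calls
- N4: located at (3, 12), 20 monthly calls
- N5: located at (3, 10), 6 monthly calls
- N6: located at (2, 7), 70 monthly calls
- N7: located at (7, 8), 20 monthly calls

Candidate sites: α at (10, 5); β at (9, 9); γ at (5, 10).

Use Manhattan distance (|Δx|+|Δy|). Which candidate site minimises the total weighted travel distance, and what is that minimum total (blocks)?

Total weighted distance at each candidate:
  α (10, 5): total = 1878
  β (9, 9): total = 1485
  γ (5, 10): total = 936
Minimum is at γ with total 936 blocks.

γ, total 936 blocks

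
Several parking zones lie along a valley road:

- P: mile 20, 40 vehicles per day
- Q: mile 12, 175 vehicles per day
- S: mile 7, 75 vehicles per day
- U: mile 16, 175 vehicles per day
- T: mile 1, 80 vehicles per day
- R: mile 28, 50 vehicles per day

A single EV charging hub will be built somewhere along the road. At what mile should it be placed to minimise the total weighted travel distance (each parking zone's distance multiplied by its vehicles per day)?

x = 12

For a sum of weighted absolute distances on a line, the optimum is the weighted median (not the mean). Total weight W = 595; half-weight = 297.5.
Sort by position and accumulate weight:
  mile 1 (T, w=80) → cum 80
  mile 7 (S, w=75) → cum 155
  mile 12 (Q, w=175) → cum 330  ≥ 297.5 → median here
  mile 16 (U, w=175) → cum 505
  mile 20 (P, w=40) → cum 545
  mile 28 (R, w=50) → cum 595
Optimal location: mile 12.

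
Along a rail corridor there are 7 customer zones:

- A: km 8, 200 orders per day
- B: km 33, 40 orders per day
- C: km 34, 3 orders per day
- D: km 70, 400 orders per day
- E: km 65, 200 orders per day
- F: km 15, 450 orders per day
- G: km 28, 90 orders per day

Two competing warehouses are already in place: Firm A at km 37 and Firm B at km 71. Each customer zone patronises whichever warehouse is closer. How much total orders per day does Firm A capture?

The indifferent point is the midpoint (37+71)/2 = 54; customer zones left of it (closer to Firm A at 37) go to Firm A, those right go to Firm B.
  A at 8 (w=200) → Firm A
  F at 15 (w=450) → Firm A
  G at 28 (w=90) → Firm A
  B at 33 (w=40) → Firm A
  C at 34 (w=3) → Firm A
  E at 65 (w=200) → Firm B
  D at 70 (w=400) → Firm B
Firm A captures 783; Firm B captures 600.

783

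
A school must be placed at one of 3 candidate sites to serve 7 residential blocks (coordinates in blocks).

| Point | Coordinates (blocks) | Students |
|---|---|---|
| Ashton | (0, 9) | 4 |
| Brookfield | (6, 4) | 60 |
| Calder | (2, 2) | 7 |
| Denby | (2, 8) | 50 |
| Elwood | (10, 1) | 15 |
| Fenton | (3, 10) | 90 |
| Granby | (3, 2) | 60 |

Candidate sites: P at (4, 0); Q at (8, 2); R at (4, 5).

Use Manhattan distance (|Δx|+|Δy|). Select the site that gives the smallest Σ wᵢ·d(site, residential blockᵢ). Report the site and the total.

R, total 1427 blocks

Total weighted distance at each candidate:
  P (4, 0): total = 2215
  Q (8, 2): total = 2457
  R (4, 5): total = 1427
Minimum is at R with total 1427 blocks.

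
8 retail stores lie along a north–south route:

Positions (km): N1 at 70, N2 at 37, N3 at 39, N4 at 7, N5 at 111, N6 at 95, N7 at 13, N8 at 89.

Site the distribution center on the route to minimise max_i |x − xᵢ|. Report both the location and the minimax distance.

The 1-center on a line is the midpoint of the two extreme points: leftmost at 7, rightmost at 111.
Optimal location = (7 + 111)/2 = 59; maximum distance = (111 − 7)/2 = 52.

location 59, max distance 52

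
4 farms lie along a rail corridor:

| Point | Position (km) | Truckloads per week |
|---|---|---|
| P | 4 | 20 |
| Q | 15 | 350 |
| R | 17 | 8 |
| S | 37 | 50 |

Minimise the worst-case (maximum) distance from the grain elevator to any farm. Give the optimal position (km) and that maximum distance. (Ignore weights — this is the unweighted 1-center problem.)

The 1-center on a line is the midpoint of the two extreme points: leftmost at 4, rightmost at 37.
Optimal location = (4 + 37)/2 = 20.5; maximum distance = (37 − 4)/2 = 16.5.

location 20.5, max distance 16.5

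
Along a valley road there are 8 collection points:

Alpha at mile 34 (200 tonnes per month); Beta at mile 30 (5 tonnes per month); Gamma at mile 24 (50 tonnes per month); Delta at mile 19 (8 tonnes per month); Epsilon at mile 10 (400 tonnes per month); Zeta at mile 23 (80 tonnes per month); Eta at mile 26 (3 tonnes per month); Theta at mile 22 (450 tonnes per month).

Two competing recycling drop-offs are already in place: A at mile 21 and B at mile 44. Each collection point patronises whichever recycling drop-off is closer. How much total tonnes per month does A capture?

996

The indifferent point is the midpoint (21+44)/2 = 32.5; collection points left of it (closer to A at 21) go to A, those right go to B.
  Epsilon at 10 (w=400) → A
  Delta at 19 (w=8) → A
  Theta at 22 (w=450) → A
  Zeta at 23 (w=80) → A
  Gamma at 24 (w=50) → A
  Eta at 26 (w=3) → A
  Beta at 30 (w=5) → A
  Alpha at 34 (w=200) → B
A captures 996; B captures 200.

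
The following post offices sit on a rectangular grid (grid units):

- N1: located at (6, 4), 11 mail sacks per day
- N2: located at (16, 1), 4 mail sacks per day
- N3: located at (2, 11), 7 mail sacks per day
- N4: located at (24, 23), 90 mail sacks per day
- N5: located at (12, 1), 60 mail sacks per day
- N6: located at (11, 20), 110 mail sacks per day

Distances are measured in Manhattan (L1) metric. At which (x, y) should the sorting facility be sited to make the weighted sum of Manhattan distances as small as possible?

Manhattan distance separates: Σwᵢ(|x−xᵢ|+|y−yᵢ|) = Σwᵢ|x−xᵢ| + Σwᵢ|y−yᵢ|, so x and y are optimised independently as 1-D weighted medians.
Total weight W = 282; half = 141.
x-coordinate, sorted with cumulative weight:
  x=2 (N3, w=7) cum 7
  x=6 (N1, w=11) cum 18
  x=11 (N6, w=110) cum 128
  x=12 (N5, w=60) cum 188  ← median
  x=16 (N2, w=4) cum 192
  x=24 (N4, w=90) cum 282
⇒ x* = 12
y-coordinate, sorted with cumulative weight:
  y=1 (N2, w=4) cum 4
  y=1 (N5, w=60) cum 64
  y=4 (N1, w=11) cum 75
  y=11 (N3, w=7) cum 82
  y=20 (N6, w=110) cum 192  ← median
  y=23 (N4, w=90) cum 282
⇒ y* = 20

(12, 20)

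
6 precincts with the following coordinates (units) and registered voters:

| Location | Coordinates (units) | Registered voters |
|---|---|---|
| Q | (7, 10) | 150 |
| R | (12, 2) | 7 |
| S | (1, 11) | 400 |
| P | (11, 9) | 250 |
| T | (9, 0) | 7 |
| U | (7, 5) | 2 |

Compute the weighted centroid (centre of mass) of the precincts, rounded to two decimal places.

The minimiser of Σwᵢ‖p−pᵢ‖² is the weighted centroid p* = (Σwᵢpᵢ)/(Σwᵢ).
Σwᵢ = 816.
Σwᵢxᵢ = 150·7 + 7·12 + 400·1 + 250·11 + 7·9 + 2·7 = 4361.
Σwᵢyᵢ = 150·10 + 7·2 + 400·11 + 250·9 + 7·0 + 2·5 = 8174.
x* = 4361/816 = 5.34, y* = 8174/816 = 10.02.

(5.34, 10.02)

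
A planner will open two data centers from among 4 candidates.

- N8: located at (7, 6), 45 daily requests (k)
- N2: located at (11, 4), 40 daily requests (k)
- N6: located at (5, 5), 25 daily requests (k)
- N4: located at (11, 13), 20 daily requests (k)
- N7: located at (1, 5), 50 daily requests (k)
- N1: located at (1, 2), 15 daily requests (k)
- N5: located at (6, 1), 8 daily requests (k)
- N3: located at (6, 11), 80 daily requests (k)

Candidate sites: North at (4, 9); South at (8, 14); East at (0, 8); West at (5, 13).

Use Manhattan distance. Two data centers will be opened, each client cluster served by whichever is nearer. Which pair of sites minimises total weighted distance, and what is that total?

{North, East}, total 1800

Evaluate every pair (each demand assigned to the nearer of the two):
  {North, East}: total = 1800
  {North, West}: total = 1815
  {North, South}: total = 1855
  {East, West}: total = 1974
  {South, East}: total = 2014
  {South, West}: total = 2374
Best pair: {North, East} with total 1800.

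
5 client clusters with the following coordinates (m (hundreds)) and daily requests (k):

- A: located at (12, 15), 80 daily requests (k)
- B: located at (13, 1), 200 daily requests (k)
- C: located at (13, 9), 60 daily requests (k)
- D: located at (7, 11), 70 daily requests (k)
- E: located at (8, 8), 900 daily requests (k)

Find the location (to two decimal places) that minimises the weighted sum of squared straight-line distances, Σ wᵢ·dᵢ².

(9.18, 7.56)

The minimiser of Σwᵢ‖p−pᵢ‖² is the weighted centroid p* = (Σwᵢpᵢ)/(Σwᵢ).
Σwᵢ = 1310.
Σwᵢxᵢ = 80·12 + 200·13 + 60·13 + 70·7 + 900·8 = 12030.
Σwᵢyᵢ = 80·15 + 200·1 + 60·9 + 70·11 + 900·8 = 9910.
x* = 12030/1310 = 9.18, y* = 9910/1310 = 7.56.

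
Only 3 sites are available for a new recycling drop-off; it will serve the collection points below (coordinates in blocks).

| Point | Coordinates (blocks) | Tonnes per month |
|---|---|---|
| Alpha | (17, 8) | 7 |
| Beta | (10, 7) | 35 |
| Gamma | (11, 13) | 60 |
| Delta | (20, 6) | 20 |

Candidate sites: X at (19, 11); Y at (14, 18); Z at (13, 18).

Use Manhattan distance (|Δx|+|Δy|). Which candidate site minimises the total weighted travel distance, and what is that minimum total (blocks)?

X, total 1210 blocks

Total weighted distance at each candidate:
  X (19, 11): total = 1210
  Y (14, 18): total = 1456
  Z (13, 18): total = 1388
Minimum is at X with total 1210 blocks.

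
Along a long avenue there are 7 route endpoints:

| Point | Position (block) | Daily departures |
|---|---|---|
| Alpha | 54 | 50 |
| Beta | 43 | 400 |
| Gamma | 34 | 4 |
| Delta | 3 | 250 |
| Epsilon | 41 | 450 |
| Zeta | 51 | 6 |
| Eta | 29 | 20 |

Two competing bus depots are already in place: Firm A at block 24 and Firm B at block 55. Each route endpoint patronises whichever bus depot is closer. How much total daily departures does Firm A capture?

The indifferent point is the midpoint (24+55)/2 = 39.5; route endpoints left of it (closer to Firm A at 24) go to Firm A, those right go to Firm B.
  Delta at 3 (w=250) → Firm A
  Eta at 29 (w=20) → Firm A
  Gamma at 34 (w=4) → Firm A
  Epsilon at 41 (w=450) → Firm B
  Beta at 43 (w=400) → Firm B
  Zeta at 51 (w=6) → Firm B
  Alpha at 54 (w=50) → Firm B
Firm A captures 274; Firm B captures 906.

274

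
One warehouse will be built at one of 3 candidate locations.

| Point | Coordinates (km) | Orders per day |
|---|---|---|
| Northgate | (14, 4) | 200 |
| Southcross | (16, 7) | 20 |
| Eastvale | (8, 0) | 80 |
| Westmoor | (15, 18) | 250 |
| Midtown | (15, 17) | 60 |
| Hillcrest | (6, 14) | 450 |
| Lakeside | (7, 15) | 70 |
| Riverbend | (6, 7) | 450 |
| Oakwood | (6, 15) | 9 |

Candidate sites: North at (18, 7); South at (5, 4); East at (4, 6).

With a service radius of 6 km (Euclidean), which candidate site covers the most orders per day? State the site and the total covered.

Coverage radius r = 6 km; a point is covered iff (Δx)²+(Δy)² ≤ 6² = 36.
  North (18, 7): covers {Northgate, Southcross} → 220
  South (5, 4): covers {Eastvale, Riverbend} → 530
  East (4, 6): covers {Riverbend} → 450
Maximum coverage at South: 530 orders per day.

South, covering 530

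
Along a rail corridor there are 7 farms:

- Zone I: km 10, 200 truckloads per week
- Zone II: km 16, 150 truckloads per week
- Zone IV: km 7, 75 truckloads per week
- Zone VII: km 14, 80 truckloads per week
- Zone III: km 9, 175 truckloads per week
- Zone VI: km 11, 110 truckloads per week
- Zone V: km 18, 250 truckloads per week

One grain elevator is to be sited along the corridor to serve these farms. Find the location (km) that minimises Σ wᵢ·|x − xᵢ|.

x = 11

For a sum of weighted absolute distances on a line, the optimum is the weighted median (not the mean). Total weight W = 1040; half-weight = 520.
Sort by position and accumulate weight:
  km 7 (Zone IV, w=75) → cum 75
  km 9 (Zone III, w=175) → cum 250
  km 10 (Zone I, w=200) → cum 450
  km 11 (Zone VI, w=110) → cum 560  ≥ 520 → median here
  km 14 (Zone VII, w=80) → cum 640
  km 16 (Zone II, w=150) → cum 790
  km 18 (Zone V, w=250) → cum 1040
Optimal location: km 11.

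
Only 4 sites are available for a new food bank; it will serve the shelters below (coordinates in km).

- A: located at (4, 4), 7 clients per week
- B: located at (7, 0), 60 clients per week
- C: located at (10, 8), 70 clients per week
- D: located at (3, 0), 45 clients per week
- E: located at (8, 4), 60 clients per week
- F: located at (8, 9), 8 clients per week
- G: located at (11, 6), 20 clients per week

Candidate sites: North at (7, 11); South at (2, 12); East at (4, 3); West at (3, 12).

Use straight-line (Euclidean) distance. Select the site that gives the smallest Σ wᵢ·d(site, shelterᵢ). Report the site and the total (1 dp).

Total weighted distance at each candidate:
  North (7, 11): total = 2107.2
  South (2, 12): total = 2875.7
  East (4, 3): total = 1408.0
  West (3, 12): total = 2732.4
Minimum is at East with total 1408.0 km.

East, total 1408.0 km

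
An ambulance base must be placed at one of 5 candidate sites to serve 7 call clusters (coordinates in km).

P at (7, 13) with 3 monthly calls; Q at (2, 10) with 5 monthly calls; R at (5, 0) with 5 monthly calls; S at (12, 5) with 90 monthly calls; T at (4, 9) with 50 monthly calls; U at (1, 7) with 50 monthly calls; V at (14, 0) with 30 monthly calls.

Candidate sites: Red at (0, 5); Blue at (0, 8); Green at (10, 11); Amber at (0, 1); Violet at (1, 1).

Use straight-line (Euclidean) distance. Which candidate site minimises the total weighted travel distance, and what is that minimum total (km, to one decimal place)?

Total weighted distance at each candidate:
  Red (0, 5): total = 2014.8
  Blue (0, 8): total = 1961.0
  Green (10, 11): total = 1840.6
  Amber (0, 1): total = 2424.1
  Violet (1, 1): total = 2277.9
Minimum is at Green with total 1840.6 km.

Green, total 1840.6 km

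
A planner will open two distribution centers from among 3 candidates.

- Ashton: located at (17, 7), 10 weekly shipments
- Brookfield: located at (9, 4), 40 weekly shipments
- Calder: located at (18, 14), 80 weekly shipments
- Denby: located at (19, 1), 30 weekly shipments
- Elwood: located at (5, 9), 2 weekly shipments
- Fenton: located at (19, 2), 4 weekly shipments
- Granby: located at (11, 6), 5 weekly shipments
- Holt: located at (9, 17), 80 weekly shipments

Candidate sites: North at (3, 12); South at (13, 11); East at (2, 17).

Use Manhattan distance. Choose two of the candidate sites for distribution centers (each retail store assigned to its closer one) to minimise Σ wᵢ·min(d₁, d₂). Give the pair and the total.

{South, East}, total 2315

Evaluate every pair (each demand assigned to the nearer of the two):
  {South, East}: total = 2315
  {North, South}: total = 2545
  {North, East}: total = 3664
Best pair: {South, East} with total 2315.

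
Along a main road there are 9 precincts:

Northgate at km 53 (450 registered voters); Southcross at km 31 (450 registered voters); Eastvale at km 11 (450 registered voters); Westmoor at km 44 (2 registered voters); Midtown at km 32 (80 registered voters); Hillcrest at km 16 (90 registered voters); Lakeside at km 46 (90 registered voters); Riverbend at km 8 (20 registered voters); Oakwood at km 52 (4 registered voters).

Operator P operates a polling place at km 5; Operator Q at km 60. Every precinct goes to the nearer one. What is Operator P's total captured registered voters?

1090

The indifferent point is the midpoint (5+60)/2 = 32.5; precincts left of it (closer to Operator P at 5) go to Operator P, those right go to Operator Q.
  Riverbend at 8 (w=20) → Operator P
  Eastvale at 11 (w=450) → Operator P
  Hillcrest at 16 (w=90) → Operator P
  Southcross at 31 (w=450) → Operator P
  Midtown at 32 (w=80) → Operator P
  Westmoor at 44 (w=2) → Operator Q
  Lakeside at 46 (w=90) → Operator Q
  Oakwood at 52 (w=4) → Operator Q
  Northgate at 53 (w=450) → Operator Q
Operator P captures 1090; Operator Q captures 546.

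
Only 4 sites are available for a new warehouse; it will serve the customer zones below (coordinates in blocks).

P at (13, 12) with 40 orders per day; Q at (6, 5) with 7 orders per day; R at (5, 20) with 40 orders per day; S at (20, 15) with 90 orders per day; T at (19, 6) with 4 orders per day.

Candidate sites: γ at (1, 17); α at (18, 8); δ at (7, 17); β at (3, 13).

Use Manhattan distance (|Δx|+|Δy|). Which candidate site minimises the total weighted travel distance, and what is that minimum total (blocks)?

δ, total 2173 blocks

Total weighted distance at each candidate:
  γ (1, 17): total = 3085
  α (18, 8): total = 2287
  δ (7, 17): total = 2173
  β (3, 13): total = 2679
Minimum is at δ with total 2173 blocks.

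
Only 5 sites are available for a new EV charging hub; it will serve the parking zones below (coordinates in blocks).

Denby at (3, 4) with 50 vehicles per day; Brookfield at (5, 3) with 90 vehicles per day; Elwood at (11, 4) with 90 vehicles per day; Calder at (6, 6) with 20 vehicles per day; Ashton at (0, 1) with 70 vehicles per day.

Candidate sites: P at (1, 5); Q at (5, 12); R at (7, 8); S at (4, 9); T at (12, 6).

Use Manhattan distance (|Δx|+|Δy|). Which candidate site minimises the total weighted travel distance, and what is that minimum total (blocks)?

P, total 2150 blocks

Total weighted distance at each candidate:
  P (1, 5): total = 2150
  Q (5, 12): total = 3830
  R (7, 8): total = 2790
  S (4, 9): total = 2950
  T (12, 6): total = 3030
Minimum is at P with total 2150 blocks.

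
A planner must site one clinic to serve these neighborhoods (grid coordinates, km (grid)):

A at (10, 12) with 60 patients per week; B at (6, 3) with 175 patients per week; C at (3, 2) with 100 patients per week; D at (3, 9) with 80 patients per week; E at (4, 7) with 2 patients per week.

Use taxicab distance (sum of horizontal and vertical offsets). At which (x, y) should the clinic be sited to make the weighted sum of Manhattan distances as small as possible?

(6, 3)

Manhattan distance separates: Σwᵢ(|x−xᵢ|+|y−yᵢ|) = Σwᵢ|x−xᵢ| + Σwᵢ|y−yᵢ|, so x and y are optimised independently as 1-D weighted medians.
Total weight W = 417; half = 208.5.
x-coordinate, sorted with cumulative weight:
  x=3 (C, w=100) cum 100
  x=3 (D, w=80) cum 180
  x=4 (E, w=2) cum 182
  x=6 (B, w=175) cum 357  ← median
  x=10 (A, w=60) cum 417
⇒ x* = 6
y-coordinate, sorted with cumulative weight:
  y=2 (C, w=100) cum 100
  y=3 (B, w=175) cum 275  ← median
  y=7 (E, w=2) cum 277
  y=9 (D, w=80) cum 357
  y=12 (A, w=60) cum 417
⇒ y* = 3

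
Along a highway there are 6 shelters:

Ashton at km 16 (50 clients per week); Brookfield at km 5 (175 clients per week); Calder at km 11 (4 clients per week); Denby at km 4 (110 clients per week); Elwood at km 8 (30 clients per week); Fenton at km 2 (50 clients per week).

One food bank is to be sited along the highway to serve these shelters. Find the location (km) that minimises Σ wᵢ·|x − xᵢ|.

x = 5

For a sum of weighted absolute distances on a line, the optimum is the weighted median (not the mean). Total weight W = 419; half-weight = 209.5.
Sort by position and accumulate weight:
  km 2 (Fenton, w=50) → cum 50
  km 4 (Denby, w=110) → cum 160
  km 5 (Brookfield, w=175) → cum 335  ≥ 209.5 → median here
  km 8 (Elwood, w=30) → cum 365
  km 11 (Calder, w=4) → cum 369
  km 16 (Ashton, w=50) → cum 419
Optimal location: km 5.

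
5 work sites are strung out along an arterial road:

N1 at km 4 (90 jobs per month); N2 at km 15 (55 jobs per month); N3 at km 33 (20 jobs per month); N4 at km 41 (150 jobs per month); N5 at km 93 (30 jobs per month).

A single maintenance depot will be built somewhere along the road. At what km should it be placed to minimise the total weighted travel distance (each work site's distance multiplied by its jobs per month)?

For a sum of weighted absolute distances on a line, the optimum is the weighted median (not the mean). Total weight W = 345; half-weight = 172.5.
Sort by position and accumulate weight:
  km 4 (N1, w=90) → cum 90
  km 15 (N2, w=55) → cum 145
  km 33 (N3, w=20) → cum 165
  km 41 (N4, w=150) → cum 315  ≥ 172.5 → median here
  km 93 (N5, w=30) → cum 345
Optimal location: km 41.

x = 41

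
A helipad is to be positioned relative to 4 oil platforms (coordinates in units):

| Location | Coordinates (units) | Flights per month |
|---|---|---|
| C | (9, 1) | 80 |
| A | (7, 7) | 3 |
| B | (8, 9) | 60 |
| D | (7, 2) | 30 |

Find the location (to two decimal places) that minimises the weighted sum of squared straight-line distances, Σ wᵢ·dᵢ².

The minimiser of Σwᵢ‖p−pᵢ‖² is the weighted centroid p* = (Σwᵢpᵢ)/(Σwᵢ).
Σwᵢ = 173.
Σwᵢxᵢ = 80·9 + 3·7 + 60·8 + 30·7 = 1431.
Σwᵢyᵢ = 80·1 + 3·7 + 60·9 + 30·2 = 701.
x* = 1431/173 = 8.27, y* = 701/173 = 4.05.

(8.27, 4.05)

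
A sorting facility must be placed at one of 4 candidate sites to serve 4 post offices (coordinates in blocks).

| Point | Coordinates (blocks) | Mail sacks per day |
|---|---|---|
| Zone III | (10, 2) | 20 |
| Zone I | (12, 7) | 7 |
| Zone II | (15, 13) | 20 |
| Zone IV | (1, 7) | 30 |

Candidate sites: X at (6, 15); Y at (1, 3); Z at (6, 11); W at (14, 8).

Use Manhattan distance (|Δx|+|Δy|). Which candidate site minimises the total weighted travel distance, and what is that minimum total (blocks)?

Total weighted distance at each candidate:
  X (6, 15): total = 1048
  Y (1, 3): total = 905
  Z (6, 11): total = 820
  W (14, 8): total = 761
Minimum is at W with total 761 blocks.

W, total 761 blocks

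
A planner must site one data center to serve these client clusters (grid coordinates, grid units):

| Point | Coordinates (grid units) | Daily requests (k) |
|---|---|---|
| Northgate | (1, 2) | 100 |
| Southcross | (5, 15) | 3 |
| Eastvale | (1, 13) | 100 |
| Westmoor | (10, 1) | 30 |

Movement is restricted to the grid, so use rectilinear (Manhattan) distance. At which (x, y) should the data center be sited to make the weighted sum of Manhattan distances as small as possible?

(1, 2)

Manhattan distance separates: Σwᵢ(|x−xᵢ|+|y−yᵢ|) = Σwᵢ|x−xᵢ| + Σwᵢ|y−yᵢ|, so x and y are optimised independently as 1-D weighted medians.
Total weight W = 233; half = 116.5.
x-coordinate, sorted with cumulative weight:
  x=1 (Northgate, w=100) cum 100
  x=1 (Eastvale, w=100) cum 200  ← median
  x=5 (Southcross, w=3) cum 203
  x=10 (Westmoor, w=30) cum 233
⇒ x* = 1
y-coordinate, sorted with cumulative weight:
  y=1 (Westmoor, w=30) cum 30
  y=2 (Northgate, w=100) cum 130  ← median
  y=13 (Eastvale, w=100) cum 230
  y=15 (Southcross, w=3) cum 233
⇒ y* = 2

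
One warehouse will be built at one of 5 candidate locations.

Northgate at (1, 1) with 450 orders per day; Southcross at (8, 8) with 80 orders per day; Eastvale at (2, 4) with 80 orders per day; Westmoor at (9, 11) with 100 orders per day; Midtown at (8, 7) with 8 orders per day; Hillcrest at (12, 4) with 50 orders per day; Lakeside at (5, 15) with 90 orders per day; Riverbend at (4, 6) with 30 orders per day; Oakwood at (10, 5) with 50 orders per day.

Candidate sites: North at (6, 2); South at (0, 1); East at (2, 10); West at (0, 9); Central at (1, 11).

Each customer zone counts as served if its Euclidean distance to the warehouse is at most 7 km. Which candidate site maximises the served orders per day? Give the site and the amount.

North, covering 748

Coverage radius r = 7 km; a point is covered iff (Δx)²+(Δy)² ≤ 7² = 49.
  North (6, 2): covers {Northgate, Southcross, Eastvale, Midtown, Hillcrest, Riverbend, Oakwood} → 748
  South (0, 1): covers {Northgate, Eastvale, Riverbend} → 560
  East (2, 10): covers {Southcross, Eastvale, Midtown, Lakeside, Riverbend} → 288
  West (0, 9): covers {Eastvale, Riverbend} → 110
  Central (1, 11): covers {Lakeside, Riverbend} → 120
Maximum coverage at North: 748 orders per day.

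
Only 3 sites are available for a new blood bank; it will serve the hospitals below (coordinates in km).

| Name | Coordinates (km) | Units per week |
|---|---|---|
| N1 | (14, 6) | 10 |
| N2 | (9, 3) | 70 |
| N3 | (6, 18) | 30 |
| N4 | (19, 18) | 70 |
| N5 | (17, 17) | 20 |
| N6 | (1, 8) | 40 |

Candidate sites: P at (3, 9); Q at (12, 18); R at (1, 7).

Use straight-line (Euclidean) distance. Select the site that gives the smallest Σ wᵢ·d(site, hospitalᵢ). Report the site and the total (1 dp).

Q, total 2559.1 km

Total weighted distance at each candidate:
  P (3, 9): total = 2689.6
  Q (12, 18): total = 2559.1
  R (1, 7): total = 3013.0
Minimum is at Q with total 2559.1 km.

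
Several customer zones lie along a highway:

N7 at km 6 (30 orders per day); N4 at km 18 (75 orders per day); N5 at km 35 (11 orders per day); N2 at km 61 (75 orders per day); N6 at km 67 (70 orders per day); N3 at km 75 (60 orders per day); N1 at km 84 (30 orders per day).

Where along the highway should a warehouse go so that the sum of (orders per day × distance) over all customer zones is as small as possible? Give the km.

For a sum of weighted absolute distances on a line, the optimum is the weighted median (not the mean). Total weight W = 351; half-weight = 175.5.
Sort by position and accumulate weight:
  km 6 (N7, w=30) → cum 30
  km 18 (N4, w=75) → cum 105
  km 35 (N5, w=11) → cum 116
  km 61 (N2, w=75) → cum 191  ≥ 175.5 → median here
  km 67 (N6, w=70) → cum 261
  km 75 (N3, w=60) → cum 321
  km 84 (N1, w=30) → cum 351
Optimal location: km 61.

x = 61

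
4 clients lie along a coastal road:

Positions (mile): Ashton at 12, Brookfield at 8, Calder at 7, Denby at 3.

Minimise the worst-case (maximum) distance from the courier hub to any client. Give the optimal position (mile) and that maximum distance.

location 7.5, max distance 4.5

The 1-center on a line is the midpoint of the two extreme points: leftmost at 3, rightmost at 12.
Optimal location = (3 + 12)/2 = 7.5; maximum distance = (12 − 3)/2 = 4.5.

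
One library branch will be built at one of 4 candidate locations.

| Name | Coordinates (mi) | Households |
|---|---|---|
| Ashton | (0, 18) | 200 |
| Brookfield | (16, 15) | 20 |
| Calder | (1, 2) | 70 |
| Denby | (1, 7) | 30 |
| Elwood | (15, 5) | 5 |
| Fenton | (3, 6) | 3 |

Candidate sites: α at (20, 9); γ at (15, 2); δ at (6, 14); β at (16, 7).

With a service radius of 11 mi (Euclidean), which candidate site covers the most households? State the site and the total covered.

δ, covering 253

Coverage radius r = 11 mi; a point is covered iff (Δx)²+(Δy)² ≤ 11² = 121.
  α (20, 9): covers {Brookfield, Elwood} → 25
  γ (15, 2): covers {Elwood} → 5
  δ (6, 14): covers {Ashton, Brookfield, Denby, Fenton} → 253
  β (16, 7): covers {Brookfield, Elwood} → 25
Maximum coverage at δ: 253 households.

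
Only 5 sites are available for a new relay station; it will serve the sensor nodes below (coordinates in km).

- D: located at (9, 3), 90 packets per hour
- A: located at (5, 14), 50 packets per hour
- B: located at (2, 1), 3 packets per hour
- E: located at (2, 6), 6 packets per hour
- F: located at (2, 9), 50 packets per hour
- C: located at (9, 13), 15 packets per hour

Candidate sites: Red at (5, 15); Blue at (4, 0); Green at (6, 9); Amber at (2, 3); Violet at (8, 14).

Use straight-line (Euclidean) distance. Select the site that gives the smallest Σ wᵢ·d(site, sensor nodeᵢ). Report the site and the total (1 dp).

Green, total 1190.5 km

Total weighted distance at each candidate:
  Red (5, 15): total = 1690.8
  Blue (4, 0): total = 1941.1
  Green (6, 9): total = 1190.5
  Amber (2, 3): total = 1707.2
  Violet (8, 14): total = 1658.8
Minimum is at Green with total 1190.5 km.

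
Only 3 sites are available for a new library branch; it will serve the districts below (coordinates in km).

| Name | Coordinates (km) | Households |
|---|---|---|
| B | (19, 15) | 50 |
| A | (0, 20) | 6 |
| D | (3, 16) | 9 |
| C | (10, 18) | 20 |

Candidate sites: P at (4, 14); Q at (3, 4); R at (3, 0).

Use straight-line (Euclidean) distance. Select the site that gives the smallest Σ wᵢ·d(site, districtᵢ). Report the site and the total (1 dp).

Total weighted distance at each candidate:
  P (4, 14): total = 959.3
  Q (3, 4): total = 1489.5
  R (3, 0): total = 1748.2
Minimum is at P with total 959.3 km.

P, total 959.3 km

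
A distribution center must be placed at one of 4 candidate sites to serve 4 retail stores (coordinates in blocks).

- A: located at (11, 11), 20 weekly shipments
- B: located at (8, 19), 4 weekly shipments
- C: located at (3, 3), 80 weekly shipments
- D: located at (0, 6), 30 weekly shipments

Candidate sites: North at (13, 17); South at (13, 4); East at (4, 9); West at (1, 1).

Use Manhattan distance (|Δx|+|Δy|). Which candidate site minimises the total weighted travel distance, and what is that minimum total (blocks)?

Total weighted distance at each candidate:
  North (13, 17): total = 2828
  South (13, 4): total = 1590
  East (4, 9): total = 1006
  West (1, 1): total = 1000
Minimum is at West with total 1000 blocks.

West, total 1000 blocks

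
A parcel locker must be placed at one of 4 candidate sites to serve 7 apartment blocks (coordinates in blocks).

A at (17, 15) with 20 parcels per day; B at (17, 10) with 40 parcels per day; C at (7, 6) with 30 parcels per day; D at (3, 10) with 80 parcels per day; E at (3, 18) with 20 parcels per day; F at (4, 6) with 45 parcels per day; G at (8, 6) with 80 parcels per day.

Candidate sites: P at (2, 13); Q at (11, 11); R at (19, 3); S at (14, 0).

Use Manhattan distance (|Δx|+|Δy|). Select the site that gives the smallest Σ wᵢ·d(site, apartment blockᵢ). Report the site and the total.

Q, total 2950 blocks

Total weighted distance at each candidate:
  P (2, 13): total = 3305
  Q (11, 11): total = 2950
  R (19, 3): total = 5480
  S (14, 0): total = 5210
Minimum is at Q with total 2950 blocks.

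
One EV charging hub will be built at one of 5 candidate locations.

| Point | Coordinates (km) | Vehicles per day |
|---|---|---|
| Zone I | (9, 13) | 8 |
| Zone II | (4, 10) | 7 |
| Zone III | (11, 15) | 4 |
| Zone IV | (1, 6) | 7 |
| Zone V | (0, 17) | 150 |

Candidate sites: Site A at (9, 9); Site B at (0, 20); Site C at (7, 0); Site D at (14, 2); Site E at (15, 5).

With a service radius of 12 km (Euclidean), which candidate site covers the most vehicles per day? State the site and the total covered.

Site B, covering 165

Coverage radius r = 12 km; a point is covered iff (Δx)²+(Δy)² ≤ 12² = 144.
  Site A (9, 9): covers {Zone I, Zone II, Zone III, Zone IV} → 26
  Site B (0, 20): covers {Zone I, Zone II, Zone V} → 165
  Site C (7, 0): covers {Zone II, Zone IV} → 14
  Site D (14, 2): covers {none} → 0
  Site E (15, 5): covers {Zone I, Zone III} → 12
Maximum coverage at Site B: 165 vehicles per day.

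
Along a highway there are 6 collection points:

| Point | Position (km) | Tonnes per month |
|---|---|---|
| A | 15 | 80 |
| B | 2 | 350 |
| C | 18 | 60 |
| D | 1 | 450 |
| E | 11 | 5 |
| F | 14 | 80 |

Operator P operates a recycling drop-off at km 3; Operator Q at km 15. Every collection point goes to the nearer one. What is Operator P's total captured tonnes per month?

800

The indifferent point is the midpoint (3+15)/2 = 9; collection points left of it (closer to Operator P at 3) go to Operator P, those right go to Operator Q.
  D at 1 (w=450) → Operator P
  B at 2 (w=350) → Operator P
  E at 11 (w=5) → Operator Q
  F at 14 (w=80) → Operator Q
  A at 15 (w=80) → Operator Q
  C at 18 (w=60) → Operator Q
Operator P captures 800; Operator Q captures 225.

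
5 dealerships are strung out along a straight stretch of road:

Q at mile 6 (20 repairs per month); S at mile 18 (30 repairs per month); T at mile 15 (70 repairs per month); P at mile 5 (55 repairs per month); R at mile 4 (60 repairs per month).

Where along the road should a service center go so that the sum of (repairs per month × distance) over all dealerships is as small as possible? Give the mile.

x = 6

For a sum of weighted absolute distances on a line, the optimum is the weighted median (not the mean). Total weight W = 235; half-weight = 117.5.
Sort by position and accumulate weight:
  mile 4 (R, w=60) → cum 60
  mile 5 (P, w=55) → cum 115
  mile 6 (Q, w=20) → cum 135  ≥ 117.5 → median here
  mile 15 (T, w=70) → cum 205
  mile 18 (S, w=30) → cum 235
Optimal location: mile 6.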